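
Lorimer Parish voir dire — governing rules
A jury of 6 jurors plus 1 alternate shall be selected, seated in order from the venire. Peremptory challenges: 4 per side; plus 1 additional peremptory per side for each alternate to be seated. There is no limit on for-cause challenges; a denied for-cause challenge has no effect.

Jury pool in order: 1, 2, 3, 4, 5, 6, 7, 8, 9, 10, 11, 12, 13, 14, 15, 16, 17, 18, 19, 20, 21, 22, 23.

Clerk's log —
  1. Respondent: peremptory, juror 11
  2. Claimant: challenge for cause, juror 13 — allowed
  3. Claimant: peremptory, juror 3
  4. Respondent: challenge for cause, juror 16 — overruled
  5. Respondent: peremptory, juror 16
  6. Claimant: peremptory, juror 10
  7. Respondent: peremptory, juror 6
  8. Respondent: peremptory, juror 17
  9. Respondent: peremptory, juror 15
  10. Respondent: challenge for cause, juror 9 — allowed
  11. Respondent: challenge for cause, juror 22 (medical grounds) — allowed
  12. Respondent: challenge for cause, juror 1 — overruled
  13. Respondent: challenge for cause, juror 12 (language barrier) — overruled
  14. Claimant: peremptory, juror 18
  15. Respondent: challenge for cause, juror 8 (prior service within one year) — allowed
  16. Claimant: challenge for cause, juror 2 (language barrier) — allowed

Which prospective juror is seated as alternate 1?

19

Removed: #2, #3, #6, #8, #9, #10, #11, #13, #15, #16, #17, #18, #22. (#1, #12 stay — for-cause denied.)
Filling seats in venire order through position 7: #1, #4, #5, #7, #12, #14, #19.
So alternate 1 is #19.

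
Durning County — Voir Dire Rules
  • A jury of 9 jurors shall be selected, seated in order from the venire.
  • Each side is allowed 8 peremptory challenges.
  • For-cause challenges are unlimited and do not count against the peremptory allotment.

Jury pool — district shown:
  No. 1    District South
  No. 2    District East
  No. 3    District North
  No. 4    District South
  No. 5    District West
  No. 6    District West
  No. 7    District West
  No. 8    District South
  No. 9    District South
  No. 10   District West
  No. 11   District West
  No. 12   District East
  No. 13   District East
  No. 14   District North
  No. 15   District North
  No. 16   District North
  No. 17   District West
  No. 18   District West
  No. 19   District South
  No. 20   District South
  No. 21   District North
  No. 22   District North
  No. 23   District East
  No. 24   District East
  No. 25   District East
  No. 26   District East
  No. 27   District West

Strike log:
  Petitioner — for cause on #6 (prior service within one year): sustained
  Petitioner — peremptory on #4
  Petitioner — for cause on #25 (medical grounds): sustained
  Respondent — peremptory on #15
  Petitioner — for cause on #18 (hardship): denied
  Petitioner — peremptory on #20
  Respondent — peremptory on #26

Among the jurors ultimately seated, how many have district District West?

Removed: #4, #6, #15, #20, #25, #26.
Seated jurors 1–9: #1, #2, #3, #5, #7, #8, #9, #10, #11.
Of those, in District West: #5, #7, #10, #11 → 4.

4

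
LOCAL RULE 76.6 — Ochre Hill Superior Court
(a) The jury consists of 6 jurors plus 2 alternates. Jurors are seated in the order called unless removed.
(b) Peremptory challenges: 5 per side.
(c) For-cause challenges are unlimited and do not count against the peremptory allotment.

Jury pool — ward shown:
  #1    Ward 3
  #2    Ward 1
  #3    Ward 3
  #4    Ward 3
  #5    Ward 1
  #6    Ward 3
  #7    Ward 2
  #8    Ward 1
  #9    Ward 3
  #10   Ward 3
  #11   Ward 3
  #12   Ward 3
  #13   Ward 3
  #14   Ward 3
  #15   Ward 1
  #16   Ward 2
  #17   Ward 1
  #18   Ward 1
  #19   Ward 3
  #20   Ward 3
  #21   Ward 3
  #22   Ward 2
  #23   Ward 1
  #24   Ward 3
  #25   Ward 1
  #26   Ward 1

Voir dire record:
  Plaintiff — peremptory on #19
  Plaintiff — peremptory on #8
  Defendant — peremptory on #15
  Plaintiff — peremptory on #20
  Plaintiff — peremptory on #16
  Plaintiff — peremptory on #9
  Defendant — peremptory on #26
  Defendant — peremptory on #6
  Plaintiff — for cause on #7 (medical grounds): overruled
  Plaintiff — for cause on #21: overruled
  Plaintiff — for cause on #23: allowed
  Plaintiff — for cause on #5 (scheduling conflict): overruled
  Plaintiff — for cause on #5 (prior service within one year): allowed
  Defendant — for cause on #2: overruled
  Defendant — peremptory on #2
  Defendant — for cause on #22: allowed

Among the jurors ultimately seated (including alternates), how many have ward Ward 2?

1

Removed: #2, #5, #6, #8, #9, #15, #16, #19, #20, #22, #23, #26.
Seated (8 incl. alternates): #1, #3, #4, #7, #10, #11, #12, #13.
Of those, in Ward 2: #7 → 1.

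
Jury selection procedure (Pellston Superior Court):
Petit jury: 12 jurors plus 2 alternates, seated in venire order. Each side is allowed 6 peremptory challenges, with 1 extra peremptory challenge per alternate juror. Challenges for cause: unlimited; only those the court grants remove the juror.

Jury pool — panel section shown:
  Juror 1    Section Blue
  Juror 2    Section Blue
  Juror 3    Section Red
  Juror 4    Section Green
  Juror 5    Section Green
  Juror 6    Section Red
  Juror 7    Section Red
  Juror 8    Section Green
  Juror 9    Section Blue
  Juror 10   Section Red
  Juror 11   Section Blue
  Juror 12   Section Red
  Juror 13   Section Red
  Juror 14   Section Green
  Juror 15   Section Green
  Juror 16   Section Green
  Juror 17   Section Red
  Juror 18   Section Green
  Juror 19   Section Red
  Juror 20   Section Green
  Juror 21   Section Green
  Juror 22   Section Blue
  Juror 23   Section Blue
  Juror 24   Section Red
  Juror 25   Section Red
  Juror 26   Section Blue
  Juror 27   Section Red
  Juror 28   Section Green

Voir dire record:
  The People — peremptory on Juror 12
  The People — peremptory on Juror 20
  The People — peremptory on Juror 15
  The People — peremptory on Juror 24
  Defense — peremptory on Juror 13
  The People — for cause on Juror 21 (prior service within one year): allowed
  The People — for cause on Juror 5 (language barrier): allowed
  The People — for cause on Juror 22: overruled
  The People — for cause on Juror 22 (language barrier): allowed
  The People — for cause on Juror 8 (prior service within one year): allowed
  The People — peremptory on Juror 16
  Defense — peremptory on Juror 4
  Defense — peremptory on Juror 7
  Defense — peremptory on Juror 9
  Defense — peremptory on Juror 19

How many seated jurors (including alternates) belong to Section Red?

6

Removed: #4, #5, #7, #8, #9, #12, #13, #15, #16, #19, #20, #21, #22, #24.
Seated (14 incl. alternates): #1, #2, #3, #6, #10, #11, #14, #17, #18, #23, #25, #26, #27, #28.
Of those, in Section Red: #3, #6, #10, #17, #25, #27 → 6.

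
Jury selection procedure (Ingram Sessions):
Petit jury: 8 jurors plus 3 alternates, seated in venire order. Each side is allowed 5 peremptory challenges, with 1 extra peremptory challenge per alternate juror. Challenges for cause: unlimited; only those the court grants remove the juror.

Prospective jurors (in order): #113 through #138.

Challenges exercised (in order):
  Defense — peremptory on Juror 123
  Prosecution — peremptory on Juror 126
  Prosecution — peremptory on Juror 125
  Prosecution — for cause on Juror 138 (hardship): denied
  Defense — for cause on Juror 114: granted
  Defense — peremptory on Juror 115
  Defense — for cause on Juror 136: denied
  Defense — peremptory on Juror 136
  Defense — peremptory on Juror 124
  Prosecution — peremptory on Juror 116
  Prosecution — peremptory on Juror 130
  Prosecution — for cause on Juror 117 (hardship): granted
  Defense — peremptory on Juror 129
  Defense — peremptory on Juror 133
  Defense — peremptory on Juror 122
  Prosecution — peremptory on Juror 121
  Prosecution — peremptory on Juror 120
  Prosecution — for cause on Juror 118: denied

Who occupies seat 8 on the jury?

134

Removed: #114, #115, #116, #117, #120, #121, #122, #123, #124, #125, #126, #129, #130, #133, #136. (#118, #138 stay — for-cause denied.)
Filling seats in venire order through position 8: #113, #118, #119, #127, #128, #131, #132, #134.
So seat 8 is #134.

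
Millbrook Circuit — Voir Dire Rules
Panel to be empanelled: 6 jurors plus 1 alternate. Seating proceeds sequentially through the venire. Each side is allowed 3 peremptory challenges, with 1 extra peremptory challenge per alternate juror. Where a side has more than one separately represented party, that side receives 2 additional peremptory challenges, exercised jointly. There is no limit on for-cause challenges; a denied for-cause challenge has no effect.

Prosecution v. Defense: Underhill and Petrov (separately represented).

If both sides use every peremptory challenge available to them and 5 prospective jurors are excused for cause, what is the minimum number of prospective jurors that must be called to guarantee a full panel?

Seats to fill: 6 + 1 alternates = 7.
Peremptories — Prosecution: 3 + 1×1 = 4; Defense: 3 + 1×1 + 2 = 6; total 10.
For-cause removals: 5.
Minimum venire: 7 + 10 + 5 = 22.

22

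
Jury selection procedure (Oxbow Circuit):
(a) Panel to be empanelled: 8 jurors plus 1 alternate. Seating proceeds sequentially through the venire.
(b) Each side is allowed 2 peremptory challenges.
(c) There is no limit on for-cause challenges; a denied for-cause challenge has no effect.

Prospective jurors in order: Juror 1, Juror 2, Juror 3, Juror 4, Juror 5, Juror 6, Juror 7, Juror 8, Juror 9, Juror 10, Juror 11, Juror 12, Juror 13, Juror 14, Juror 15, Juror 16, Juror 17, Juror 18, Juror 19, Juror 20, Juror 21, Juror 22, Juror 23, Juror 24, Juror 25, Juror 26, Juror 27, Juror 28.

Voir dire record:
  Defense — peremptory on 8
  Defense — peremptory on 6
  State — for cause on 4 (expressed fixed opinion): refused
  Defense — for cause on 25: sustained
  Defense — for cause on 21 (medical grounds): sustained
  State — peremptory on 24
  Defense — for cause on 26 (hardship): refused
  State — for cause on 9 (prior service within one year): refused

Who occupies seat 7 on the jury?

9

Removed: #6, #8, #21, #24, #25. (#4, #9, #26 stay — for-cause denied.)
Seating in order: seats 1–8 → #1, #2, #3, #4, #5, #7, #9, #10; alternates → #11.
So seat 7 is #9.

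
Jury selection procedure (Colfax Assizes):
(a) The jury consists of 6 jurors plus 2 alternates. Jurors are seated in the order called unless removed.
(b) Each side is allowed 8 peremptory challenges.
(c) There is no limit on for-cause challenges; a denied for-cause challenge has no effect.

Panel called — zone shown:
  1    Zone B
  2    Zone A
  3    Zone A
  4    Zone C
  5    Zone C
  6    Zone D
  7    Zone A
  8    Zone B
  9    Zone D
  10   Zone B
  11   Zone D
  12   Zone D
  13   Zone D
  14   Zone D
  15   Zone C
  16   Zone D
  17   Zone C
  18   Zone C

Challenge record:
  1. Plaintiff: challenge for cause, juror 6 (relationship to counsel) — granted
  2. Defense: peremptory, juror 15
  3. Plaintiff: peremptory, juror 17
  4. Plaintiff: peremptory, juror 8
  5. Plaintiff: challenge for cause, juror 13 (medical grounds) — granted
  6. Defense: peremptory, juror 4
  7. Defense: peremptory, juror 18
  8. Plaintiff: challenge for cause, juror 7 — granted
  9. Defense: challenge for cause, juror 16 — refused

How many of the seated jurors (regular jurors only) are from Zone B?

2

Removed: #4, #6, #7, #8, #13, #15, #17, #18.
Seated jurors 1–6: #1, #2, #3, #5, #9, #10 (alternates #11, #12 not counted).
Of those, in Zone B: #1, #10 → 2.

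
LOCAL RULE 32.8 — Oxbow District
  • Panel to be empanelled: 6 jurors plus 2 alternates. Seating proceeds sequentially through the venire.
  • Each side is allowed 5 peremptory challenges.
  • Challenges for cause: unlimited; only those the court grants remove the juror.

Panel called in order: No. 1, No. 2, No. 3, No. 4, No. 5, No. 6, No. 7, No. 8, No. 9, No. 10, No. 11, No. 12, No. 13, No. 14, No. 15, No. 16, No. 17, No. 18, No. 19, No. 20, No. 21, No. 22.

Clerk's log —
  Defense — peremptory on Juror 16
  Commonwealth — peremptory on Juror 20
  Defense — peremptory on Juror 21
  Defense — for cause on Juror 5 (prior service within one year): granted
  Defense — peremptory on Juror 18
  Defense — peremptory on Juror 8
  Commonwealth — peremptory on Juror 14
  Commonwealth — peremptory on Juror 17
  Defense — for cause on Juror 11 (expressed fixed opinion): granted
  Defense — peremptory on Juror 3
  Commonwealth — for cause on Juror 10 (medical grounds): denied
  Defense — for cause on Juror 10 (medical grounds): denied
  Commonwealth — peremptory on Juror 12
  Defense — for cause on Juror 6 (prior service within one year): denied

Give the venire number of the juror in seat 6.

9

Removed: #3, #5, #8, #11, #12, #14, #16, #17, #18, #20, #21. (#6, #10 stay — for-cause denied.)
Seating in order: seats 1–6 → #1, #2, #4, #6, #7, #9; alternates → #10, #13.
So seat 6 is #9.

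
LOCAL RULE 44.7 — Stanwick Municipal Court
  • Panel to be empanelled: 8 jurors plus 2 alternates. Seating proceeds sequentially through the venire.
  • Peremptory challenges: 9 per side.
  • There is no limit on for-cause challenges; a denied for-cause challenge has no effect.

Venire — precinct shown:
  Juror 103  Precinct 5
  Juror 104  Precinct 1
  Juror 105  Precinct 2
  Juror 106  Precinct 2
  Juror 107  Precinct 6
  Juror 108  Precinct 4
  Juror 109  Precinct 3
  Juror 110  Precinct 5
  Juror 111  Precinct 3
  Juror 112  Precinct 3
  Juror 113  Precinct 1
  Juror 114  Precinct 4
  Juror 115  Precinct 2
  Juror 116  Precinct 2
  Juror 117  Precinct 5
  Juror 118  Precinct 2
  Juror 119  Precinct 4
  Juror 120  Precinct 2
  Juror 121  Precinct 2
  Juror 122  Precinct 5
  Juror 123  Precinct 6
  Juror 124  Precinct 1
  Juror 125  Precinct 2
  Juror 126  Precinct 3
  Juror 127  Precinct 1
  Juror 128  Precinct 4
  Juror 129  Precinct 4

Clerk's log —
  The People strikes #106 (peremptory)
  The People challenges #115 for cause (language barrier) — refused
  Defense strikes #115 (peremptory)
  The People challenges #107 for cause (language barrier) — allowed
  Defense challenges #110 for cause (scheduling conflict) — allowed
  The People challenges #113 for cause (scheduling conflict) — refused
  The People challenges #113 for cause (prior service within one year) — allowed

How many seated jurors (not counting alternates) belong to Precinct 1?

Removed: #106, #107, #110, #113, #115.
Seated jurors 1–8: #103, #104, #105, #108, #109, #111, #112, #114 (alternates #116, #117 not counted).
Of those, in Precinct 1: #104 → 1.

1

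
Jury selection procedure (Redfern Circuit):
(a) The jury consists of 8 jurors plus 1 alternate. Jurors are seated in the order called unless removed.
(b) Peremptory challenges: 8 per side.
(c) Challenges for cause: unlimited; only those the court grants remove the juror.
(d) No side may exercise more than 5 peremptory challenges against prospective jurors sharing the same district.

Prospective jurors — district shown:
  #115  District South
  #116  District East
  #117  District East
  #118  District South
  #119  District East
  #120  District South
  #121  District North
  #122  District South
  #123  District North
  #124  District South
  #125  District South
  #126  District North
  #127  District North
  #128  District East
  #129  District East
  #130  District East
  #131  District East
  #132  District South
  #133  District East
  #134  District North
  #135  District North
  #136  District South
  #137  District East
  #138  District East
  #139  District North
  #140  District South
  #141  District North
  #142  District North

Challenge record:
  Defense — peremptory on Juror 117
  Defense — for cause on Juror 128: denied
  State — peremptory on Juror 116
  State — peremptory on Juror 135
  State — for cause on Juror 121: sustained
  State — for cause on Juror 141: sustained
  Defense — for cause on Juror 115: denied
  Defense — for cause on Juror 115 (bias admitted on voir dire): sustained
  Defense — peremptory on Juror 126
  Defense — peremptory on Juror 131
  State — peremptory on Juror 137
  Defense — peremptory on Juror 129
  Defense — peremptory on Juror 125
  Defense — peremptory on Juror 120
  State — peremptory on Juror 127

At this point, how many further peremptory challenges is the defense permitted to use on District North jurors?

Defense peremptories so far: #117, #126, #131, #129, #125, #120 — 6 of 8 used, 2 left overall.
Against District North: #126 — 1 used; per-district cap 5 leaves 4.
Binding limit: min(2, 4) = 2.

2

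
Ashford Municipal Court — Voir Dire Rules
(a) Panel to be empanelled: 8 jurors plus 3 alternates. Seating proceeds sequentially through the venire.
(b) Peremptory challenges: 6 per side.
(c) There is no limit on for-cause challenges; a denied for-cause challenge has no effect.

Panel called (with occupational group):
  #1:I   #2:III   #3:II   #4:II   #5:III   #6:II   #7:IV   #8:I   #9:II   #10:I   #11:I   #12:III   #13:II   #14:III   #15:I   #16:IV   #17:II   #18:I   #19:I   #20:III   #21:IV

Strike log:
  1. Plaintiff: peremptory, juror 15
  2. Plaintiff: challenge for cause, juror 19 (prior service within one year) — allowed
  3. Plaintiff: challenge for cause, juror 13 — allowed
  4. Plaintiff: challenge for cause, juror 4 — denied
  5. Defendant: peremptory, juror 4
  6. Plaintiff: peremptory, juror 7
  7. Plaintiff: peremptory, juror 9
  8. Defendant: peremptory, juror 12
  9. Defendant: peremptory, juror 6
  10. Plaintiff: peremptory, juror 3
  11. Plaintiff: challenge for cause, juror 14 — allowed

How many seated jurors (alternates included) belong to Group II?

Removed: #3, #4, #6, #7, #9, #12, #13, #14, #15, #19.
Seated (11 incl. alternates): #1, #2, #5, #8, #10, #11, #16, #17, #18, #20, #21.
Of those, in Group II: #17 → 1.

1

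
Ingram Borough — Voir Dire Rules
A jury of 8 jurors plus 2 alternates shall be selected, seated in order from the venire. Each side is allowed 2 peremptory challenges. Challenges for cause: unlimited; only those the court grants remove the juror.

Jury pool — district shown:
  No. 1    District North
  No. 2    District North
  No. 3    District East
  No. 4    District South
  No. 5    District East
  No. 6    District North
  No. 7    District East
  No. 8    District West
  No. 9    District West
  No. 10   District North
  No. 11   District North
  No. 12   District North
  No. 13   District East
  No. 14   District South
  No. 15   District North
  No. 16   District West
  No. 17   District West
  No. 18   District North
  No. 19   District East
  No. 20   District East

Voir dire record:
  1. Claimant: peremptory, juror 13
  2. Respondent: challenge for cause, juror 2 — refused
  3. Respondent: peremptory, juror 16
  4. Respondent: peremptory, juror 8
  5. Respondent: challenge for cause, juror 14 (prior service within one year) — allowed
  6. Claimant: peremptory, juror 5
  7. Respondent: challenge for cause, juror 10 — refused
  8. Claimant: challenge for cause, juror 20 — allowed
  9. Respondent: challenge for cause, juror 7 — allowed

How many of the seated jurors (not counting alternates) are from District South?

Removed: #5, #7, #8, #13, #14, #16, #20.
Seated jurors 1–8: #1, #2, #3, #4, #6, #9, #10, #11 (alternates #12, #15 not counted).
Of those, in District South: #4 → 1.

1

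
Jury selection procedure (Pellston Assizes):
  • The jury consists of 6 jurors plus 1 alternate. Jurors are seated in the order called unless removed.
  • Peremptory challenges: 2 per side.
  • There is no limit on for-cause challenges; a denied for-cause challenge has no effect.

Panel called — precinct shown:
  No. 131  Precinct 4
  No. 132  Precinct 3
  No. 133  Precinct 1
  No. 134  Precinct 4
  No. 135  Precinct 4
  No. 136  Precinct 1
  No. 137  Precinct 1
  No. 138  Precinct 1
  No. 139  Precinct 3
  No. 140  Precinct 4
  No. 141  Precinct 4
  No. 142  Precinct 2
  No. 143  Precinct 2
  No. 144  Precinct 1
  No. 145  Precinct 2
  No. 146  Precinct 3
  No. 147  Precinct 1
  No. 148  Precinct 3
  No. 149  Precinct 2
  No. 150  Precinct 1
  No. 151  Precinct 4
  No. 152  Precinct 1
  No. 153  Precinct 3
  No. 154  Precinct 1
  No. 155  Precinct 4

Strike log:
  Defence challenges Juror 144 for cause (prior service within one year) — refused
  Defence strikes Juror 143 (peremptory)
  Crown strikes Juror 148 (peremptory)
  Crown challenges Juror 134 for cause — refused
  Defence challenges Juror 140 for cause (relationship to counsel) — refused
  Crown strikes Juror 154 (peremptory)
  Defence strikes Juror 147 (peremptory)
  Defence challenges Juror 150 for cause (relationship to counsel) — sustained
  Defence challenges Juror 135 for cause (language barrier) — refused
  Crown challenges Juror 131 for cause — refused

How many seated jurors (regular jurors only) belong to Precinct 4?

3

Removed: #143, #147, #148, #150, #154.
Seated jurors 1–6: #131, #132, #133, #134, #135, #136 (alternates #137 not counted).
Of those, in Precinct 4: #131, #134, #135 → 3.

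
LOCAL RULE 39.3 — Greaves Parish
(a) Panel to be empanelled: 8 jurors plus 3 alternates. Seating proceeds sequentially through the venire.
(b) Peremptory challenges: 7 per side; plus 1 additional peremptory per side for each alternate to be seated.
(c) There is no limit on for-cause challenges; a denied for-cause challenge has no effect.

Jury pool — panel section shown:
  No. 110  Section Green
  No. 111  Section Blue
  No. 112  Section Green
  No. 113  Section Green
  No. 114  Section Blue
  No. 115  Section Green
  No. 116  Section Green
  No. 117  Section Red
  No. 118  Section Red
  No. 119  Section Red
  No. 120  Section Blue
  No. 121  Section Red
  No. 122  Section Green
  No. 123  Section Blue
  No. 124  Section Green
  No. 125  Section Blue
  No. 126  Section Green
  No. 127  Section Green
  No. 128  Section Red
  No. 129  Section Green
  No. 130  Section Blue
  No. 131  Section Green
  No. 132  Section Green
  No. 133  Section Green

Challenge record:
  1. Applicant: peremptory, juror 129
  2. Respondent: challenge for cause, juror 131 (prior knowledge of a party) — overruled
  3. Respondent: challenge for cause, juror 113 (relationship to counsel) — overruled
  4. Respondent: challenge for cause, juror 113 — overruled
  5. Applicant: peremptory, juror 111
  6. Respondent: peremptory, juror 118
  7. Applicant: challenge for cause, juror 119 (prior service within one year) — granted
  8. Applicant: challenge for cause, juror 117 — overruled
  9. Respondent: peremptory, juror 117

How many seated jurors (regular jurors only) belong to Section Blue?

2

Removed: #111, #117, #118, #119, #129.
Seated jurors 1–8: #110, #112, #113, #114, #115, #116, #120, #121 (alternates #122, #123, #124 not counted).
Of those, in Section Blue: #114, #120 → 2.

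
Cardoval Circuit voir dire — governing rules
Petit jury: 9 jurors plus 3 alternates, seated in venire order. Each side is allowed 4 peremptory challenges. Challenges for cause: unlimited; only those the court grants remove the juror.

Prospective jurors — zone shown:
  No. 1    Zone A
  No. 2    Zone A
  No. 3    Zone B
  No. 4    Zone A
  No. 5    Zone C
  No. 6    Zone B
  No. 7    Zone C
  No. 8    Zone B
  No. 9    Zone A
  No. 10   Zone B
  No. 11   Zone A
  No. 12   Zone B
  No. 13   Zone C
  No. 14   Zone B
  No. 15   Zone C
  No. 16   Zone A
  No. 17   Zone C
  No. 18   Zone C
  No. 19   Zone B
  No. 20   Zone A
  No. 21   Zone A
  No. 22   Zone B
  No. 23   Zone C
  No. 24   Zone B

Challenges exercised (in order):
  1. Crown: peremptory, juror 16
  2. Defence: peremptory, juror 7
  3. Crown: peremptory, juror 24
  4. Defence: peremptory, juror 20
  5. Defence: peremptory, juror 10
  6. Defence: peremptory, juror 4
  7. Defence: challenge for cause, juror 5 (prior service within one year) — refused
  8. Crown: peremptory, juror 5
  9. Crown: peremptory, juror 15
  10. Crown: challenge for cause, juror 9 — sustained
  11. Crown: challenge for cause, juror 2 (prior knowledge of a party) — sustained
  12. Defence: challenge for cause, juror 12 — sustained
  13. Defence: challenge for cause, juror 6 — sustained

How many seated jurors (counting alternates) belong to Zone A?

Removed: #2, #4, #5, #6, #7, #9, #10, #12, #15, #16, #20, #24.
Seated (12 incl. alternates): #1, #3, #8, #11, #13, #14, #17, #18, #19, #21, #22, #23.
Of those, in Zone A: #1, #11, #21 → 3.

3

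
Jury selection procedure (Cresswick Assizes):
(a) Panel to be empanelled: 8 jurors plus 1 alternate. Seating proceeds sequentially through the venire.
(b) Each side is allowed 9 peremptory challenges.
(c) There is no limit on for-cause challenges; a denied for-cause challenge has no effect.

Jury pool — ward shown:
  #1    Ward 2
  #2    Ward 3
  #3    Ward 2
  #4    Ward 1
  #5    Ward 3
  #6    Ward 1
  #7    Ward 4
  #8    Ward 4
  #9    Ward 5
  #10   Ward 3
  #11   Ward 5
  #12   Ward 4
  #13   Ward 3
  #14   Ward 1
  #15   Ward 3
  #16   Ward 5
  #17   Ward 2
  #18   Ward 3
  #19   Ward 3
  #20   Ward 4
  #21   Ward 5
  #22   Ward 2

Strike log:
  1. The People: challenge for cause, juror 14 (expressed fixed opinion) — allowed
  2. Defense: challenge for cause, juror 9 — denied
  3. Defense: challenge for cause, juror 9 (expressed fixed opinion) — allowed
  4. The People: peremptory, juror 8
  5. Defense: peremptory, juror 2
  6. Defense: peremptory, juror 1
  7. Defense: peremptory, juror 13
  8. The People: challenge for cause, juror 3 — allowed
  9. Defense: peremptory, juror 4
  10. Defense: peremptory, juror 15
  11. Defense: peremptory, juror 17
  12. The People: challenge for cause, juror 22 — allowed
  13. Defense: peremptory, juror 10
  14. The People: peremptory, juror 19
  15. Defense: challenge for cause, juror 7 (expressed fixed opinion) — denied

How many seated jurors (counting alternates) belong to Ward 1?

Removed: #1, #2, #3, #4, #8, #9, #10, #13, #14, #15, #17, #19, #22.
Seated (9 incl. alternates): #5, #6, #7, #11, #12, #16, #18, #20, #21.
Of those, in Ward 1: #6 → 1.

1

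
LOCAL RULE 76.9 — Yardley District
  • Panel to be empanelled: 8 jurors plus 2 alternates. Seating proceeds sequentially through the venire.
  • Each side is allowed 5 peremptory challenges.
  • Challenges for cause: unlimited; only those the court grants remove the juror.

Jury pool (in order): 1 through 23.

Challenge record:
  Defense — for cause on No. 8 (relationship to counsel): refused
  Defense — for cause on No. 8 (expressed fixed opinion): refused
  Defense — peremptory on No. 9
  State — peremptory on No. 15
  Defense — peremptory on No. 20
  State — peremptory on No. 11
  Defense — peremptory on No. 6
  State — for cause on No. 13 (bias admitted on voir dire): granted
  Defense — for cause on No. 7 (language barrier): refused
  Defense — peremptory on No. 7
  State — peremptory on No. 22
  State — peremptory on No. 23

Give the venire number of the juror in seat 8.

12

Removed: #6, #7, #9, #11, #13, #15, #20, #22, #23. (#8 stays — for-cause denied.)
Seating in order: seats 1–8 → #1, #2, #3, #4, #5, #8, #10, #12; alternates → #14, #16.
So seat 8 is #12.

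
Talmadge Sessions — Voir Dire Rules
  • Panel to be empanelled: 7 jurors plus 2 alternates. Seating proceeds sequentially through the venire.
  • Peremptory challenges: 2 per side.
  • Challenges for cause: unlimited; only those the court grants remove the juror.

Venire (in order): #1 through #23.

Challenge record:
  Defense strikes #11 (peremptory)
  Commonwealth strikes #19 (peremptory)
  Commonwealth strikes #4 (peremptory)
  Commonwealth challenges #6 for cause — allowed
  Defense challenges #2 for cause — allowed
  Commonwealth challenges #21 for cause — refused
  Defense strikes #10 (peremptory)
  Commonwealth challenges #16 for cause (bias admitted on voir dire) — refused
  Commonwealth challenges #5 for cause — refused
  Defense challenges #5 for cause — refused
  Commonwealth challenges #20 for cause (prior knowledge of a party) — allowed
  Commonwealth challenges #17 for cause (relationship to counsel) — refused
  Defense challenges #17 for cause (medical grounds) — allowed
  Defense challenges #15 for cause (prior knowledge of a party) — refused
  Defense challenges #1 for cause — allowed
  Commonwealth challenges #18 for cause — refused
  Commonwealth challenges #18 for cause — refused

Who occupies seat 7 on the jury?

13

Removed: #1, #2, #4, #6, #10, #11, #17, #19, #20. (#5, #15, #16, #18, #21 stay — for-cause denied.)
Seating in order: seats 1–7 → #3, #5, #7, #8, #9, #12, #13; alternates → #14, #15.
So seat 7 is #13.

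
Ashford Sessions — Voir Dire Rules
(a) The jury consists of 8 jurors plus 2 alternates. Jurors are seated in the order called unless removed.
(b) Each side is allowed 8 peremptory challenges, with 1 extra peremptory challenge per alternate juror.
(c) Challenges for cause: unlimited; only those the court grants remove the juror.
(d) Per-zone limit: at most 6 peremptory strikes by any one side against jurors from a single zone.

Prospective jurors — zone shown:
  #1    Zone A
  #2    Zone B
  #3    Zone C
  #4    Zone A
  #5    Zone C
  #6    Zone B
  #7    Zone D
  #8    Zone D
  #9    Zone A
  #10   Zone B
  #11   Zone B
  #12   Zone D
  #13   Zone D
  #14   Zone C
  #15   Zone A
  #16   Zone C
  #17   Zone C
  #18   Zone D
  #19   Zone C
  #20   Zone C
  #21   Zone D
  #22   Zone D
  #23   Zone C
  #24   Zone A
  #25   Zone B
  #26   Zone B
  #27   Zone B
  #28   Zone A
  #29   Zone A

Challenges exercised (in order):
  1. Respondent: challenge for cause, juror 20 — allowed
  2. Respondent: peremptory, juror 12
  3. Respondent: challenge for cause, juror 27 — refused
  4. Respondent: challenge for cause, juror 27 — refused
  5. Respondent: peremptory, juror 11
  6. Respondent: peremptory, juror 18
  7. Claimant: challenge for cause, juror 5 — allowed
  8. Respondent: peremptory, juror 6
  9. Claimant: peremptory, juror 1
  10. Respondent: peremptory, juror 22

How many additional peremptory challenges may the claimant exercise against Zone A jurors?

Claimant peremptories so far: #1 — 1 of 10 used, 9 left overall.
Against Zone A: #1 — 1 used; per-zone cap 6 leaves 5.
Binding limit: min(9, 5) = 5.

5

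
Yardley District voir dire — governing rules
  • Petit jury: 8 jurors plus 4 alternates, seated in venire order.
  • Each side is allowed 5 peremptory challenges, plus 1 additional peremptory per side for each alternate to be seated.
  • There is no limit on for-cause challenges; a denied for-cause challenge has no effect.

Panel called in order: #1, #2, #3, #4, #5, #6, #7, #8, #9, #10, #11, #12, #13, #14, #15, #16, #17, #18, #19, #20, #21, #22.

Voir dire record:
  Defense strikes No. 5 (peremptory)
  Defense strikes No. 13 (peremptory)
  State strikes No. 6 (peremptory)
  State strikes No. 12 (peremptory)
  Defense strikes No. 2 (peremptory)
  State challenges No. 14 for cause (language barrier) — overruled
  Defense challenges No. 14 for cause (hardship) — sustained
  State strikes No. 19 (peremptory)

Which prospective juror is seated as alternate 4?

18

Removed: #2, #5, #6, #12, #13, #14, #19.
Seating in order: seats 1–8 → #1, #3, #4, #7, #8, #9, #10, #11; alternates → #15, #16, #17, #18.
So alternate 4 is #18.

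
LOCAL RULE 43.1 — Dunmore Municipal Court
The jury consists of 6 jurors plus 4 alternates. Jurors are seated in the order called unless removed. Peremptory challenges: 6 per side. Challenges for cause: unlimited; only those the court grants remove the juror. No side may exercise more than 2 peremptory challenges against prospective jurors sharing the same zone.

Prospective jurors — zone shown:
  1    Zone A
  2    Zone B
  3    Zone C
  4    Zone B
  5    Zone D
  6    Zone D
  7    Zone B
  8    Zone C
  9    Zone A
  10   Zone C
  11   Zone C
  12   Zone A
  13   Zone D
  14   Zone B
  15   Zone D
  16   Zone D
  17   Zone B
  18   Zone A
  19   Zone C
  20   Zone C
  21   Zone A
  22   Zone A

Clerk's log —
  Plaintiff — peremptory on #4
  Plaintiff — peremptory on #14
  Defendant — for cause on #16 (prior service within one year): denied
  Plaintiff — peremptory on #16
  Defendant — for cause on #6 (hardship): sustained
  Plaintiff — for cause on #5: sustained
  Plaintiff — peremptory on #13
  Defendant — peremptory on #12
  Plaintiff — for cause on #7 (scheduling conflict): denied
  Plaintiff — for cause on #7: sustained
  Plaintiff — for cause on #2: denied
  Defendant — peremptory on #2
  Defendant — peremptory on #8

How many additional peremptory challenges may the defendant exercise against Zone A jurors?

1

Defendant peremptories so far: #12, #2, #8 — 3 of 6 used, 3 left overall.
Against Zone A: #12 — 1 used; per-zone cap 2 leaves 1.
Binding limit: min(3, 1) = 1.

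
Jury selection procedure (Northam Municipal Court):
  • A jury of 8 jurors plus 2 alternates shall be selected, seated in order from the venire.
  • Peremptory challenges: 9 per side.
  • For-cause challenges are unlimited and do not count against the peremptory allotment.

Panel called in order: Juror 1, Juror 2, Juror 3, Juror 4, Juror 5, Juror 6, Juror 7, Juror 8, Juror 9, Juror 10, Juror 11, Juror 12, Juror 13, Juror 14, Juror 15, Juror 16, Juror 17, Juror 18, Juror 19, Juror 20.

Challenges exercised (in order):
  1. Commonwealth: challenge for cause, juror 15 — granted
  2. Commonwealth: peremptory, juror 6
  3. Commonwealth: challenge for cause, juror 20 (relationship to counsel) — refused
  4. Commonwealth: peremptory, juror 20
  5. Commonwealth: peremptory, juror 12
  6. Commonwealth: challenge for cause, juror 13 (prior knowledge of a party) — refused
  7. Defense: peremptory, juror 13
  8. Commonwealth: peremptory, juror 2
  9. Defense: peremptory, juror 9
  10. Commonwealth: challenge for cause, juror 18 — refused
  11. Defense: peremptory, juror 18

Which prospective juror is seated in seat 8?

Removed: #2, #6, #9, #12, #13, #15, #18, #20.
Seating in order: seats 1–8 → #1, #3, #4, #5, #7, #8, #10, #11; alternates → #14, #16.
So seat 8 is #11.

11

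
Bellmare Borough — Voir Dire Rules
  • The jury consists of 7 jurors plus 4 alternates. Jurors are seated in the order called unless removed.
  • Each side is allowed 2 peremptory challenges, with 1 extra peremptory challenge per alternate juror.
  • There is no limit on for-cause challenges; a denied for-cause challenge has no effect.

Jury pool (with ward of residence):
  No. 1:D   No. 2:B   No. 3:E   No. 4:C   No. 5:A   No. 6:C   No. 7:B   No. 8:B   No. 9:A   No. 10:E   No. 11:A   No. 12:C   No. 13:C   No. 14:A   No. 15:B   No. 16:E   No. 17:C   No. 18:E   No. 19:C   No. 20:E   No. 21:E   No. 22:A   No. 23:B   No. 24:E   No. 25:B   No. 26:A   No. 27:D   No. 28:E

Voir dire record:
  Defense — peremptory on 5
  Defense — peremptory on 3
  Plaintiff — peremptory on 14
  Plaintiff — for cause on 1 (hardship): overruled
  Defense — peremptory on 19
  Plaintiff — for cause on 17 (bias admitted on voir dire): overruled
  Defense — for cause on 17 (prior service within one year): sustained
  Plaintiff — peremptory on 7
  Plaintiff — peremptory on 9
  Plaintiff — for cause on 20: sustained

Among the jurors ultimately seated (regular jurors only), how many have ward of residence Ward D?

1

Removed: #3, #5, #7, #9, #14, #17, #19, #20.
Seated jurors 1–7: #1, #2, #4, #6, #8, #10, #11 (alternates #12, #13, #15, #16 not counted).
Of those, in Ward D: #1 → 1.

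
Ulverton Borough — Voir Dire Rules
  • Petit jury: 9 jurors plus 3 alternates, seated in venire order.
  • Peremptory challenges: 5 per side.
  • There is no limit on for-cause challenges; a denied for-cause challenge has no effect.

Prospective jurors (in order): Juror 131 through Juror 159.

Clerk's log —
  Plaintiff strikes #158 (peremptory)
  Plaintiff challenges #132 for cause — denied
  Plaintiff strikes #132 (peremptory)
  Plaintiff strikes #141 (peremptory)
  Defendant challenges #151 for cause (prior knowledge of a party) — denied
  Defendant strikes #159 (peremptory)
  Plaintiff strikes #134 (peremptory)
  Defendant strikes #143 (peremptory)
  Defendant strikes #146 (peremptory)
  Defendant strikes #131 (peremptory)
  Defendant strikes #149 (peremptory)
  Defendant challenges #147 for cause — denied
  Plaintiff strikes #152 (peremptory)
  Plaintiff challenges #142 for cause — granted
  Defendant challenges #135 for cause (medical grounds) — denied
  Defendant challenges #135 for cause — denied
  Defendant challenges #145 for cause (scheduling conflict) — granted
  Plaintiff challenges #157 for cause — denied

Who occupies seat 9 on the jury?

147

Removed: #131, #132, #134, #141, #142, #143, #145, #146, #149, #152, #158, #159. (#135, #147, #151, #157 stay — for-cause denied.)
Seating in order: seats 1–9 → #133, #135, #136, #137, #138, #139, #140, #144, #147; alternates → #148, #150, #151.
So seat 9 is #147.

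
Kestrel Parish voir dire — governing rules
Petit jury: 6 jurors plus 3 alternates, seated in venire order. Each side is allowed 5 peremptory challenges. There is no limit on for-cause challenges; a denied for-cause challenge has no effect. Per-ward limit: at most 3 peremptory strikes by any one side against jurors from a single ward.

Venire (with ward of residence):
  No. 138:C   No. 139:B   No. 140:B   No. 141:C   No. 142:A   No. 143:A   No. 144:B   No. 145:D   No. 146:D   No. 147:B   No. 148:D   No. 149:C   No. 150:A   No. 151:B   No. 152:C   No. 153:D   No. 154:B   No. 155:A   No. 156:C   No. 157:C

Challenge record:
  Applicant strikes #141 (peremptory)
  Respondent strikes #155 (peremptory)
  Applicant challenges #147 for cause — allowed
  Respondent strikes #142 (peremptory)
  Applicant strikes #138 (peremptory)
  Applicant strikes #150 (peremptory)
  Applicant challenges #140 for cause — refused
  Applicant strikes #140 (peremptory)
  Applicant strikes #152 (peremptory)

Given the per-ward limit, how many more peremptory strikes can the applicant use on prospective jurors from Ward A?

Applicant peremptories so far: #141, #138, #150, #140, #152 — 5 of 5 used, 0 left overall.
Against Ward A: #150 — 1 used; per-ward cap 3 leaves 2.
Binding limit: min(0, 2) = 0.

0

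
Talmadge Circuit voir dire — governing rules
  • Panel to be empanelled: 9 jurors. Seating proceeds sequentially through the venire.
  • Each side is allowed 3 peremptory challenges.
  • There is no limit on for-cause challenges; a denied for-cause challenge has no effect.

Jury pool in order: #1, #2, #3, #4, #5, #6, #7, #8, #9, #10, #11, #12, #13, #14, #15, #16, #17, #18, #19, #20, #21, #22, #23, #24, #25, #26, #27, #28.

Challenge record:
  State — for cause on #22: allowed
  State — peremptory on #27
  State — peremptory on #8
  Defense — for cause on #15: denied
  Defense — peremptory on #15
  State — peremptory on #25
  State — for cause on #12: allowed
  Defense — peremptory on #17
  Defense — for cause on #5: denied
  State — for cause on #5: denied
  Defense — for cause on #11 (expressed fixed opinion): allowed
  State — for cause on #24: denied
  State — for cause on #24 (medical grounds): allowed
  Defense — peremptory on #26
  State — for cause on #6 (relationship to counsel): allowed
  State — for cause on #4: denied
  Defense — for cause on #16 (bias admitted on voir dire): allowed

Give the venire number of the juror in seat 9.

Removed: #6, #8, #11, #12, #15, #16, #17, #22, #24, #25, #26, #27. (#4, #5 stay — for-cause denied.)
Seating in order: seats 1–9 → #1, #2, #3, #4, #5, #7, #9, #10, #13.
So seat 9 is #13.

13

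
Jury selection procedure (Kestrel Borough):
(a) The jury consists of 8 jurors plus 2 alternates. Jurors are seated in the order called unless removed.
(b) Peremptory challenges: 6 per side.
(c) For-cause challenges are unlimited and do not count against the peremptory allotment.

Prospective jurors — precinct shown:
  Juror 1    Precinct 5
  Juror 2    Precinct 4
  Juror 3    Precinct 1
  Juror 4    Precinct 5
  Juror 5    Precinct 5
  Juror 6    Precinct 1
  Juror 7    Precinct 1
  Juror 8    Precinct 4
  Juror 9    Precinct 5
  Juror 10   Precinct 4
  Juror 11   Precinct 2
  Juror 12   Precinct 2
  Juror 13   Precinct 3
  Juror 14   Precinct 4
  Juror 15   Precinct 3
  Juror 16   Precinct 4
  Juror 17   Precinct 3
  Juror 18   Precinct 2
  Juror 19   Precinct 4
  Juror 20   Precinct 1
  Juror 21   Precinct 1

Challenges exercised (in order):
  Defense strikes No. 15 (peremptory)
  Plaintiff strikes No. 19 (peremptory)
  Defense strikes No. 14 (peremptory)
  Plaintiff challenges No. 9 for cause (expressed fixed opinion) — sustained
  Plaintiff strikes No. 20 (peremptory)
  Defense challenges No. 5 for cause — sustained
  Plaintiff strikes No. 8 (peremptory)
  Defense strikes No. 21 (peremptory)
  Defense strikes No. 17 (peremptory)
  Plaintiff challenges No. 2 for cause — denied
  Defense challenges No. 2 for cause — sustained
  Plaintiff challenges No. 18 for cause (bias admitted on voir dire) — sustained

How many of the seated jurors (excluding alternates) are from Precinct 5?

Removed: #2, #5, #8, #9, #14, #15, #17, #18, #19, #20, #21.
Seated jurors 1–8: #1, #3, #4, #6, #7, #10, #11, #12 (alternates #13, #16 not counted).
Of those, in Precinct 5: #1, #4 → 2.

2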